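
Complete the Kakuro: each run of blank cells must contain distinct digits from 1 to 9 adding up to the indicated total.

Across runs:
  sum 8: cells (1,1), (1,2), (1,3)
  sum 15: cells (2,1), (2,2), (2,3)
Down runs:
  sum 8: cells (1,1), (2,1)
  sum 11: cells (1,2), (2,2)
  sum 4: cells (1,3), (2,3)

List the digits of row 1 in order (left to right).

3, 4, 1

4 in 2 cells must be {1,3}.
Nothing is forced directly, so branch on (1,3), whose candidates are 1 or 3. If (1,3) = 3: that forces (1,1) = 1, (1,2) = 4, (2,1) = 7, after which (2,2) would have to be in {2,3,5,6} for the 15 across but in {7} for the 11 down — contradiction. So (1,3) = 1.
(2,3) = 4 − 1 = 3 completes the 4 down.
Nothing is forced directly, so branch on (2,1), whose candidates are 5 or 7. If (2,1) = 7: then (1,1) would have to be in {2,3,4,5} for the 8 across but in {1} for the 8 down — contradiction. So (2,1) = 5.
(1,1) = 8 − 5 = 3 completes the 8 down.
(1,2) = 8 − 4 = 4 completes the 8 across.
(2,2) = 15 − 8 = 7 completes the 15 across.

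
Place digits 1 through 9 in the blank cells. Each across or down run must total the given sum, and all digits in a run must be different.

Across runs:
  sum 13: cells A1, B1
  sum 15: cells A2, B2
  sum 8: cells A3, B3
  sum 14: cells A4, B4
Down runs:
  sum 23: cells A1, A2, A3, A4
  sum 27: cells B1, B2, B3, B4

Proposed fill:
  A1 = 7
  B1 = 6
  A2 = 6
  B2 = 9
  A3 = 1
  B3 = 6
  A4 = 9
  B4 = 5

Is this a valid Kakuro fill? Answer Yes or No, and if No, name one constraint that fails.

No — the across run A3–B3 sums to 7, not 8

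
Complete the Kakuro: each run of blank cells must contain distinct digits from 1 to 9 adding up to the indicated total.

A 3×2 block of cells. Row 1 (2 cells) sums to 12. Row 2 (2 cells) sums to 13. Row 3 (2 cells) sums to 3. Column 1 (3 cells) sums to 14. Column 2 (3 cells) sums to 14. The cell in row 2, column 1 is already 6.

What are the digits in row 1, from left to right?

7, 5

3 in 2 cells must be {1,2}.
(2,2) = 13 − 6 = 7 completes the 13 across.
Given what's placed, (3,1) must be 1 to fit the 3 across and 14 down.
(3,2) = 3 − 1 = 2 completes the 3 across.
(1,1) = 14 − 7 = 7 completes the 14 down.
(1,2) = 12 − 7 = 5 completes the 12 across.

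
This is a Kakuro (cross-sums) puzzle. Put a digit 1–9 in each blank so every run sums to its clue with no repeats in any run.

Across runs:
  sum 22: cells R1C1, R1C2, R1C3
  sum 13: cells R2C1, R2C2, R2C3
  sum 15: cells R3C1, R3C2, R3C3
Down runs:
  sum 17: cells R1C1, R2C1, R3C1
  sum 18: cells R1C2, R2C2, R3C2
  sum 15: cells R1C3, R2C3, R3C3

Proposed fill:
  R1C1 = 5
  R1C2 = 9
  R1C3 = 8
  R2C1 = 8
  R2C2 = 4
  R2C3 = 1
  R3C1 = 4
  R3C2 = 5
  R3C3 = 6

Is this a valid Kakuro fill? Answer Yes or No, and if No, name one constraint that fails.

Across: 5+9+8=22; 8+4+1=13; 4+5+6=15. Down: 5+8+4=17; 9+4+5=18; 8+1+6=15. No digit repeats within any run.

Yes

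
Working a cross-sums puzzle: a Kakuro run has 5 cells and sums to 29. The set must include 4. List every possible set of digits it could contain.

{1,4,7,8,9}; {2,4,6,8,9}; {3,4,5,8,9}; {3,4,6,7,9}

5 distinct digits from 1–9 sum between 15 and 35.
Keeping only sets containing 4.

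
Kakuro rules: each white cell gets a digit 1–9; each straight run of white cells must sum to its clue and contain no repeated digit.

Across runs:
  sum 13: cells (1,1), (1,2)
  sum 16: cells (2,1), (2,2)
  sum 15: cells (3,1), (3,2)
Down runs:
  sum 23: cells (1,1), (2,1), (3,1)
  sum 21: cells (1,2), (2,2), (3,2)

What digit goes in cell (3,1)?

16 in 2 cells must be {7,9}; 23 in 3 cells must be {6,8,9}.
The 16 across and the 23 down share only 9, so (2,1) = 9.
(2,2) = 16 − 9 = 7 completes the 16 across.
Nothing is forced directly, so branch on (1,1), whose candidates are 6 or 8. If (1,1) = 6: then (1,2) would have to be in {7} for the 13 across but in {5,6,8,9} for the 21 down — contradiction. So (1,1) = 8.
(1,2) = 13 − 8 = 5 completes the 13 across.
(3,1) = 23 − 17 = 6 completes the 23 down.
(3,2) = 15 − 6 = 9 completes the 15 across.

6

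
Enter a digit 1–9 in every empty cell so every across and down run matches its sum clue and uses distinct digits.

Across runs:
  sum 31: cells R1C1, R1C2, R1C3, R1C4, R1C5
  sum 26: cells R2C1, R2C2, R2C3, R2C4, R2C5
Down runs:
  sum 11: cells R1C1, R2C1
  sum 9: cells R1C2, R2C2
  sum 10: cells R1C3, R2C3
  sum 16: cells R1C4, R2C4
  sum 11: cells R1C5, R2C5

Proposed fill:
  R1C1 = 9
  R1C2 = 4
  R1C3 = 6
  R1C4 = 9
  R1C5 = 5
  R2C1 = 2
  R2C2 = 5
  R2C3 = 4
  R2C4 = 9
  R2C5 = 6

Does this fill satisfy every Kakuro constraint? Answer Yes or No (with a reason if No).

No — the across run R1C1–R1C5 sums to 33, not 31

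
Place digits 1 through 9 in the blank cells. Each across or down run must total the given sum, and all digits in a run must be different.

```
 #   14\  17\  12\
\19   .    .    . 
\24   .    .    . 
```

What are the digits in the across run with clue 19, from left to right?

24 in 3 cells must be {7,8,9}; 17 in 2 cells must be {8,9}.
Nothing is forced directly, so branch on R2C1, whose candidates are 8 or 9. If R2C1 = 9: that forces R1C1 = 5, R1C2 = 8, after which R1C3 would have to be in {6} for the 19 across but in {3,4,5,7,8,9} for the 12 down — contradiction. So R2C1 = 8.
R1C1 = 14 − 8 = 6 completes the 14 down.
Given what's placed, R2C2 must be 9 to fit the 24 across and 17 down.
R2C3 = 24 − 17 = 7 completes the 24 across.
R1C2 = 17 − 9 = 8 completes the 17 down.
R1C3 = 19 − 14 = 5 completes the 19 across.

6 8 5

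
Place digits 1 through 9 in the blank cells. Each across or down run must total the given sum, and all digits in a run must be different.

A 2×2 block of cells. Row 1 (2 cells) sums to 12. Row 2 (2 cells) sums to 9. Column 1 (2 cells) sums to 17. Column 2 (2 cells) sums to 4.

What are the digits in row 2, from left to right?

17 in 2 cells must be {8,9}; 4 in 2 cells must be {1,3}.
The 12 across and the 4 down share only 3, so (1,2) = 3.
The 9 across and the 17 down share only 8, so (2,1) = 8.
(2,2) = 9 − 8 = 1 completes the 9 across.
(1,1) = 12 − 3 = 9 completes the 12 across.

8 1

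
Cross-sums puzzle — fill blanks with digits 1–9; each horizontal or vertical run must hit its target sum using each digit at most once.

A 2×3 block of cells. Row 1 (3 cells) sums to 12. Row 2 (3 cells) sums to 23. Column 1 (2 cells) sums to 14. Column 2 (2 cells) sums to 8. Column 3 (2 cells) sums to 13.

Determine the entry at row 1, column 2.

23 in 3 cells must be {6,8,9}.
The 23 across and the 8 down share only 6, so (2,2) = 6.
(1,2) = 8 − 6 = 2 completes the 8 down.
Nothing is forced directly, so branch on (1,1), whose candidates are 6 or 9. If (1,1) = 9: then (1,3) would have to be in {1} for the 12 across but in {4,5,6,7,8,9} for the 13 down — contradiction. So (1,1) = 6.
(1,3) = 12 − 8 = 4 completes the 12 across.
(2,1) = 14 − 6 = 8 completes the 14 down.
(2,3) = 23 − 14 = 9 completes the 23 across.

2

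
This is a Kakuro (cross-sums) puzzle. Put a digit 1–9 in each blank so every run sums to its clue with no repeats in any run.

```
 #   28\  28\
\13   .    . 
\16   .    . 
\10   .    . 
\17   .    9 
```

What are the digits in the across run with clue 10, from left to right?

6, 4

16 in 2 cells must be {7,9}; 17 in 2 cells must be {8,9}.
R2C2 = 7: the only remaining digit allowed by both the 16 across and the 28 down.
R4C1 = 17 − 9 = 8 completes the 17 across.
R2C1 = 16 − 7 = 9 completes the 16 across.
No cell is forced outright now. R1C2 can only be 4 or 8 (the digits allowed by both its 13 across and its 28 down). If R1C2 = 4: then R1C1 would have to be in {9} for the 13 across but in {4,5,6,7} for the 28 down — contradiction. So R1C2 = 8.
R1C1 = 13 − 8 = 5 completes the 13 across.
R3C1 = 28 − 22 = 6 completes the 28 down.
R3C2 = 10 − 6 = 4 completes the 10 across.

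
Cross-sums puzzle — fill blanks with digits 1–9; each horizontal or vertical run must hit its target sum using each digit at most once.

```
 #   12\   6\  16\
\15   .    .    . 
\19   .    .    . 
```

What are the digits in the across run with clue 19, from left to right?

16 in 2 cells must be {7,9}.
Nothing is forced directly, so branch on R2C2, whose candidates are 2 or 4 or 5. If R2C2 = 2: that forces R1C2 = 4, R1C3 = 9, after which R2C3 would have to be in {8,9} for the 19 across but in {7} for the 16 down — contradiction. If R2C2 = 5: that forces R1C2 = 1, R1C3 = 9, R2C1 = 8, after which R2C3 would have to be in {6} for the 19 across but in {7} for the 16 down — contradiction. So R2C2 = 4.
R1C2 = 6 − 4 = 2 completes the 6 down.
Nothing is forced directly, so branch on R1C3, whose candidates are 7 or 9. If R1C3 = 7: then R1C1 would have to be in {6} for the 15 across but in {3,4,5,7,8,9} for the 12 down — contradiction. So R1C3 = 9.
R1C1 = 15 − 11 = 4 completes the 15 across.
R2C1 = 12 − 4 = 8 completes the 12 down.
R2C3 = 19 − 12 = 7 completes the 19 across.

8, 4, 7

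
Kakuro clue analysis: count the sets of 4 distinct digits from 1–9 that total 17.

9

4 distinct digits from 1–9 sum between 10 and 30.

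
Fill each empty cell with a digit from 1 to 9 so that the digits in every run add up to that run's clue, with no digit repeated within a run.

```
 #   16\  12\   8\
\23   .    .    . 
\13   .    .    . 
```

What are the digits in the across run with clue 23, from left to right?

9 8 6

23 in 3 cells must be {6,8,9}; 16 in 2 cells must be {7,9}.
The 23 across and the 16 down share only 9, so R1C1 = 9.
Given what's placed, R1C2 must be 8 to fit the 23 across and 12 down.
R1C3 = 23 − 17 = 6 completes the 23 across.
R2C1 = 16 − 9 = 7 completes the 16 down.
R2C2 = 12 − 8 = 4 completes the 12 down.
R2C3 = 13 − 11 = 2 completes the 13 across.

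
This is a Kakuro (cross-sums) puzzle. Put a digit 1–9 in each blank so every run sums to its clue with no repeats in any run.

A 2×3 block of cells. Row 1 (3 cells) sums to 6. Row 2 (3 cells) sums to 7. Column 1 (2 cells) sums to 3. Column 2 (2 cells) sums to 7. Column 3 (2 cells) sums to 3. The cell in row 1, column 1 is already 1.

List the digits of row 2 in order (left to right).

2 4 1

6 in 3 cells must be {1,2,3}; 7 in 3 cells must be {1,2,4}; 3 in 2 cells must be {1,2}.
Given what's placed, (1,3) must be 2 to fit the 6 across and 3 down.
(2,1) = 3 − 1 = 2 completes the 3 down.
(2,3) = 3 − 2 = 1 completes the 3 down.
(1,2) = 6 − 3 = 3 completes the 6 across.
(2,2) = 7 − 3 = 4 completes the 7 across.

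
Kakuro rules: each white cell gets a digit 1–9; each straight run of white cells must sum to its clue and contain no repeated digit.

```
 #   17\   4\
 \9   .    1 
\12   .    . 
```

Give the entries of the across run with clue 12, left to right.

9 3

17 in 2 cells must be {8,9}; 4 in 2 cells must be {1,3}.
R1C1 = 9 − 1 = 8 completes the 9 across.
R2C1 = 17 − 8 = 9 completes the 17 down.
R2C2 = 12 − 9 = 3 completes the 12 across.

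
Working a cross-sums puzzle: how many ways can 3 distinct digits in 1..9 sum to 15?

3 distinct digits from 1–9 sum between 6 and 24.

8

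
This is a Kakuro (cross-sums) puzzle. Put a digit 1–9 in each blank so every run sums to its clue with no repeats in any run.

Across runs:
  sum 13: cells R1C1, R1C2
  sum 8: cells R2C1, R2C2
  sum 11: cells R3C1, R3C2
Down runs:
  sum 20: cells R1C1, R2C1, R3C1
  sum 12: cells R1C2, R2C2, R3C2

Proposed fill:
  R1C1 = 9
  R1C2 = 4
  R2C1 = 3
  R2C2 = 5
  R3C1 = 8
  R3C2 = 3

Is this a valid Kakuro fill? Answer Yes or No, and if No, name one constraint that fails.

Across: 9+4=13; 3+5=8; 8+3=11. Down: 9+3+8=20; 4+5+3=12. No digit repeats within any run.

Yes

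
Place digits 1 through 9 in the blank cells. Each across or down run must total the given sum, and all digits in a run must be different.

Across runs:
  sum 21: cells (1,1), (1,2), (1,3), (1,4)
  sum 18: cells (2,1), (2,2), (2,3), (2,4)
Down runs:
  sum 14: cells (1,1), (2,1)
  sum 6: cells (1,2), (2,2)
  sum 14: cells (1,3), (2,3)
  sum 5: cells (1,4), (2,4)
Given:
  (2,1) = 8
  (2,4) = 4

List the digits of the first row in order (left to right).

(1,1) = 14 − 8 = 6 completes the 14 down.
(1,4) = 5 − 4 = 1 completes the 5 down.
Given what's placed, (2,3) must be 5 to fit the 18 across and 14 down.
(1,2) = 5: the only remaining digit allowed by both the 21 across and the 6 down.
(1,3) = 21 − 12 = 9 completes the 21 across.
(2,2) = 18 − 17 = 1 completes the 18 across.

6 5 9 1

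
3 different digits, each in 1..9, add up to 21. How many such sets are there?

3 distinct digits from 1–9 sum between 6 and 24.
Enumerating: {4,8,9}, {5,7,9}, {6,7,8}.

3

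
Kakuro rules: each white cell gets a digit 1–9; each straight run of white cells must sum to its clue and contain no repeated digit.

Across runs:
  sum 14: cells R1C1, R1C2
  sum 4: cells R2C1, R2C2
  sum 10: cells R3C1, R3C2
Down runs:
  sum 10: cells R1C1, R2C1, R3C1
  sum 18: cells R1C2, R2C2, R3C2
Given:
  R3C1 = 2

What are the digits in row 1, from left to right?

5 9

4 in 2 cells must be {1,3}.
Given what's placed, R1C1 must be 5 to fit the 14 across and 10 down.
R1C2 = 14 − 5 = 9 completes the 14 across.
R2C1 = 10 − 7 = 3 completes the 10 down.
R2C2 = 4 − 3 = 1 completes the 4 across.
R3C2 = 10 − 2 = 8 completes the 10 across.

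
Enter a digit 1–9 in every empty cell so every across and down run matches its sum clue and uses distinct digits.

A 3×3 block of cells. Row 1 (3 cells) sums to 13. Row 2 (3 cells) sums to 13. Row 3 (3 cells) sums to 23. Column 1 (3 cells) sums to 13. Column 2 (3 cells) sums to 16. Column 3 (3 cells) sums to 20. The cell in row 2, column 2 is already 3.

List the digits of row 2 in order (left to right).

4 3 6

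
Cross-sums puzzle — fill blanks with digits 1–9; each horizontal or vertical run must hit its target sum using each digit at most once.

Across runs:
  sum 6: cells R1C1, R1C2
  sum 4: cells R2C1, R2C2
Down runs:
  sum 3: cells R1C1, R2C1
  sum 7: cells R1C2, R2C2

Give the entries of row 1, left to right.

4 in 2 cells must be {1,3}; 3 in 2 cells must be {1,2}.
The 4 across and the 3 down share only 1, so R2C1 = 1.
R2C2 = 4 − 1 = 3 completes the 4 across.
R1C1 = 3 − 1 = 2 completes the 3 down.
R1C2 = 6 − 2 = 4 completes the 6 across.

2, 4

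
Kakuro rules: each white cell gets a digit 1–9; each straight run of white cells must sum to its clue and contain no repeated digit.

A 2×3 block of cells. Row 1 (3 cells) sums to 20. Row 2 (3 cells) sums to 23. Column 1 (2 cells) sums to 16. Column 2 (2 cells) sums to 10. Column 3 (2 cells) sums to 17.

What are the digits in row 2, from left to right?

9 6 8

23 in 3 cells must be {6,8,9}; 16 in 2 cells must be {7,9}; 17 in 2 cells must be {8,9}.
The 23 across and the 16 down share only 9, so (2,1) = 9.
Given what's placed, (2,3) must be 8 to fit the 23 across and 17 down.
(1,1) = 16 − 9 = 7 completes the 16 down.
(1,3) = 17 − 8 = 9 completes the 17 down.
(2,2) = 23 − 17 = 6 completes the 23 across.
(1,2) = 20 − 16 = 4 completes the 20 across.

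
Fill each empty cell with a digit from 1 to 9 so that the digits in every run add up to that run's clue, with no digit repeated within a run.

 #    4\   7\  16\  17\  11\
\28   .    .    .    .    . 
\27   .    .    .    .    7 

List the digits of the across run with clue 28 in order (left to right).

3, 5, 7, 9, 4

4 in 2 cells must be {1,3}; 16 in 2 cells must be {7,9}; 17 in 2 cells must be {8,9}.
R1C5 = 11 − 7 = 4 completes the 11 down.
Given what's placed, R2C3 must be 9 to fit the 27 across and 16 down.
R2C4 = 8: the only remaining digit allowed by both the 27 across and the 17 down.
R1C3 = 16 − 9 = 7 completes the 16 down.
R1C4 = 17 − 8 = 9 completes the 17 down.
Given what's placed, R2C1 must be 1 to fit the 27 across and 4 down.
R2C2 = 27 − 25 = 2 completes the 27 across.
R1C1 = 4 − 1 = 3 completes the 4 down.
R1C2 = 28 − 23 = 5 completes the 28 across.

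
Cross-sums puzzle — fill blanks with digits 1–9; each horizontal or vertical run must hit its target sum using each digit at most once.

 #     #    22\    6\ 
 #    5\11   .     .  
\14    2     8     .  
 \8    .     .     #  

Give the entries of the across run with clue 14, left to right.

2 8 4

R2C3 = 14 − 10 = 4 completes the 14 across.
R3C1 = 5 − 2 = 3 completes the 5 down.
R3C2 = 8 − 3 = 5 completes the 8 across.
R1C2 = 22 − 13 = 9 completes the 22 down.
R1C3 = 11 − 9 = 2 completes the 11 across.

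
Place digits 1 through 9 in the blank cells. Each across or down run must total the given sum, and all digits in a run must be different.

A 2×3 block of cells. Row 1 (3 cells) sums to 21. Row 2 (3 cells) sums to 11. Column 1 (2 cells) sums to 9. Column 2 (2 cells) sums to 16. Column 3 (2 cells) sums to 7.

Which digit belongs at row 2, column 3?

3

16 in 2 cells must be {7,9}.
The 11 across and the 16 down share only 7, so (2,2) = 7.
(1,2) = 16 − 7 = 9 completes the 16 down.
Nothing is forced directly, so branch on (2,1), whose candidates are 1 or 3. If (2,1) = 3: then (1,1) would have to be in {4,5,7,8} for the 21 across but in {6} for the 9 down — contradiction. So (2,1) = 1.
(1,1) = 9 − 1 = 8 completes the 9 down.
(1,3) = 21 − 17 = 4 completes the 21 across.
(2,3) = 11 − 8 = 3 completes the 11 across.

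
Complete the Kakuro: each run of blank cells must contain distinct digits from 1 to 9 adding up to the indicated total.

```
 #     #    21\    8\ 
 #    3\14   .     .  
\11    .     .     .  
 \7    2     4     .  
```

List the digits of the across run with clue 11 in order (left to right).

1, 8, 2

7 in 3 cells must be {1,2,4}; 3 in 2 cells must be {1,2}.
Intersecting the 14 across with the 8 down forces R1C3 = 5.
R2C1 = 3 − 2 = 1 completes the 3 down.
R2C2 = 8: the only remaining digit allowed by both the 11 across and the 21 down.
R2C3 = 11 − 9 = 2 completes the 11 across.
R3C3 = 7 − 6 = 1 completes the 7 across.
R1C2 = 14 − 5 = 9 completes the 14 across.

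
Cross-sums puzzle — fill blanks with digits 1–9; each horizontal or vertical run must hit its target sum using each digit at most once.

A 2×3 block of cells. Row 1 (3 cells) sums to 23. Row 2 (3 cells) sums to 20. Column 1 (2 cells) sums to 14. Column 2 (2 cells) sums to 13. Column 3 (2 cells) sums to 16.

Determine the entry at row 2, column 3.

7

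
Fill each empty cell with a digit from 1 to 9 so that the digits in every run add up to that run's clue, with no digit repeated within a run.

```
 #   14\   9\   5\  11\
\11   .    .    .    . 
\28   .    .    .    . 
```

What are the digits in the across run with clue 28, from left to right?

9 7 4 8

11 in 4 cells must be {1,2,3,5}.
Only 5 fits R1C1 under both its across sum 11 and down sum 14.
R2C1 = 14 − 5 = 9 completes the 14 down.
Given what's placed, R2C3 must be 4 to fit the 28 across and 5 down.
R1C3 = 5 − 4 = 1 completes the 5 down.
No cell is forced outright now. R2C2 can only be 7 or 8 (the digits allowed by both its 28 across and its 9 down). If R2C2 = 8: then R1C2 would have to be in {2,3} for the 11 across but in {1} for the 9 down — contradiction. So R2C2 = 7.
R1C2 = 9 − 7 = 2 completes the 9 down.
R1C4 = 11 − 8 = 3 completes the 11 across.
R2C4 = 28 − 20 = 8 completes the 28 across.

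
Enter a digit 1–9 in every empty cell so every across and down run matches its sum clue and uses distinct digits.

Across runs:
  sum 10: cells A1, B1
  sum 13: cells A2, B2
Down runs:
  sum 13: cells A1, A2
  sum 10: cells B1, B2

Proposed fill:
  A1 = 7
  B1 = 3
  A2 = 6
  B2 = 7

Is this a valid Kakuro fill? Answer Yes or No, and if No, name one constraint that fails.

Yes

Across: 7+3=10; 6+7=13. Down: 7+6=13; 3+7=10. No digit repeats within any run.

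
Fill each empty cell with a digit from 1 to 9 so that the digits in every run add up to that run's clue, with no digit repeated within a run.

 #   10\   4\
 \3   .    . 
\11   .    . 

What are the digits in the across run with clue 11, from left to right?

3 in 2 cells must be {1,2}; 4 in 2 cells must be {1,3}.
The 3 across and the 4 down share only 1, so R1C2 = 1.
R2C2 = 4 − 1 = 3 completes the 4 down.
R1C1 = 3 − 1 = 2 completes the 3 across.
R2C1 = 11 − 3 = 8 completes the 11 across.

8 3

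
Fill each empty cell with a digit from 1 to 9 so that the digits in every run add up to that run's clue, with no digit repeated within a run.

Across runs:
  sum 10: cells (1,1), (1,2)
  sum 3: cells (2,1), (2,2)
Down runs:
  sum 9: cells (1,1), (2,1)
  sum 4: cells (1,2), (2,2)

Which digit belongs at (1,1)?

7

3 in 2 cells must be {1,2}; 4 in 2 cells must be {1,3}.
The 3 across and the 4 down share only 1, so (2,2) = 1.
(1,2) = 4 − 1 = 3 completes the 4 down.
(2,1) = 3 − 1 = 2 completes the 3 across.
(1,1) = 10 − 3 = 7 completes the 10 across.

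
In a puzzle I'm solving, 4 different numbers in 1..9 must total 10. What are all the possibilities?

{1,2,3,4}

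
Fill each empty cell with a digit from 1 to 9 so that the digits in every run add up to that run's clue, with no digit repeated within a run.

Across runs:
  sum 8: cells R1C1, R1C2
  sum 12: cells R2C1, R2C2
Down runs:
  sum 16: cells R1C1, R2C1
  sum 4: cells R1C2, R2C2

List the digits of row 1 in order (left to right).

7 1

16 in 2 cells must be {7,9}; 4 in 2 cells must be {1,3}.
The 8 across and the 16 down share only 7, so R1C1 = 7.
R1C2 = 8 − 7 = 1 completes the 8 across.
R2C1 = 16 − 7 = 9 completes the 16 down.
R2C2 = 12 − 9 = 3 completes the 12 across.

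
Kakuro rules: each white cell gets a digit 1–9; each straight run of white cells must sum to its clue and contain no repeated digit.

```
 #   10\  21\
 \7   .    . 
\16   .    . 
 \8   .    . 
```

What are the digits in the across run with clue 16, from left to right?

7 9

16 in 2 cells must be {7,9}.
The 16 across and the 10 down share only 7, so R2C1 = 7.
R2C2 = 16 − 7 = 9 completes the 16 across.
Nothing is forced directly, so branch on R1C1, whose candidates are 1 or 2. If R1C1 = 1: then R1C2 would have to be in {6} for the 7 across but in {4,5,7,8} for the 21 down — contradiction. So R1C1 = 2.
R1C2 = 7 − 2 = 5 completes the 7 across.
R3C1 = 10 − 9 = 1 completes the 10 down.
R3C2 = 8 − 1 = 7 completes the 8 across.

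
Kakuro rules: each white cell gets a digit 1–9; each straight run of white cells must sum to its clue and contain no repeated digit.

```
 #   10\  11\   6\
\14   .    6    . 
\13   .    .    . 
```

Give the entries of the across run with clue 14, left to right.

R2C2 = 11 − 6 = 5 completes the 11 down.
Nothing is forced directly, so branch on R2C3, whose candidates are 1 or 2. If R2C3 = 2: then R1C3 would have to be in {1,3,5,7} for the 14 across but in {4} for the 6 down — contradiction. So R2C3 = 1.
R1C3 = 6 − 1 = 5 completes the 6 down.
R2C1 = 13 − 6 = 7 completes the 13 across.
R1C1 = 14 − 11 = 3 completes the 14 across.

3, 6, 5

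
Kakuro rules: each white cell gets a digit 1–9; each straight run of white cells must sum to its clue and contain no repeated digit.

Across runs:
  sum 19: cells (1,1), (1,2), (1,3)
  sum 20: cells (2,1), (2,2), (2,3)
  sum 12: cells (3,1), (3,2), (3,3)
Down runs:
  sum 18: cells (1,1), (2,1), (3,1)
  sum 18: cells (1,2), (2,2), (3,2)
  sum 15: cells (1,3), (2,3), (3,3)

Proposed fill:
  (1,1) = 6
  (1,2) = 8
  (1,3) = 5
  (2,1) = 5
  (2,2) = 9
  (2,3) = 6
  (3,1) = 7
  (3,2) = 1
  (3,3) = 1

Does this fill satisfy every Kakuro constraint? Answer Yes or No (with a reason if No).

No — the across run (3,1)–(3,3) sums to 9, not 12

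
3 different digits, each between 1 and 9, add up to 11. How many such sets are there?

5

3 distinct digits from 1–9 sum between 6 and 24.
Enumerating: {1,2,8}, {1,3,7}, {1,4,6}, {2,3,6}, {2,4,5}.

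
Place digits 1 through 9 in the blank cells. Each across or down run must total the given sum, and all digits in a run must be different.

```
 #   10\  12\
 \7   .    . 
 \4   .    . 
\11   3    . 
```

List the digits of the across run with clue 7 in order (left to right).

6, 1

4 in 2 cells must be {1,3}.
Given what's placed, R2C1 must be 1 to fit the 4 across and 10 down.
R2C2 = 4 − 1 = 3 completes the 4 across.
R3C2 = 11 − 3 = 8 completes the 11 across.
R1C1 = 10 − 4 = 6 completes the 10 down.
R1C2 = 7 − 6 = 1 completes the 7 across.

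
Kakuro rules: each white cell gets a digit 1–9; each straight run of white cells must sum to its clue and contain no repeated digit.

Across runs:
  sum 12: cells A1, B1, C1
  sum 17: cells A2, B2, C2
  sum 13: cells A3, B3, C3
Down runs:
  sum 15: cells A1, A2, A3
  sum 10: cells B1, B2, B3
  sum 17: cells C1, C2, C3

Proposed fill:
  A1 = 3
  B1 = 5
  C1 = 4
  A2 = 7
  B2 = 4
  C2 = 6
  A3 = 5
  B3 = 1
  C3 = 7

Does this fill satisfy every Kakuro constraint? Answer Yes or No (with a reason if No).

Across: 3+5+4=12; 7+4+6=17; 5+1+7=13. Down: 3+7+5=15; 5+4+1=10; 4+6+7=17. No digit repeats within any run.

Yes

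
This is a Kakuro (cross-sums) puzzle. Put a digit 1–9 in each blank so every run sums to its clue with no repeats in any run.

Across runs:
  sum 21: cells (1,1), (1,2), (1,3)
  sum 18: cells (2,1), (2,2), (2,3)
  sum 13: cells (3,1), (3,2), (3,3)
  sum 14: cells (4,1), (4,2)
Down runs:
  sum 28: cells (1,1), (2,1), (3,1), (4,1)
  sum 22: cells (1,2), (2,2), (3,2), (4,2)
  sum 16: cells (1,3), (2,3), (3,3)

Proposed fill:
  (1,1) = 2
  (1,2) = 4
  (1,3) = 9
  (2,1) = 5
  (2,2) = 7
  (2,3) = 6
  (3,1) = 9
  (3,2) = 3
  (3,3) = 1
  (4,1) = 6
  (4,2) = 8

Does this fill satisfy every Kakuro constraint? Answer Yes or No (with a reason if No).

No — the across run (1,1)–(1,3) sums to 15, not 21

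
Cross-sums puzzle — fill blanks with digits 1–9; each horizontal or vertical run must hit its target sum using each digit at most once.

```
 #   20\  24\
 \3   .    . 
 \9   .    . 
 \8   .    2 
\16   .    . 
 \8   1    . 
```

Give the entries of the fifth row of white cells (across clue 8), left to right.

3 in 2 cells must be {1,2}; 16 in 2 cells must be {7,9}.
R1C1 = 2: the only remaining digit allowed by both the 3 across and the 20 down.
R1C2 = 3 − 2 = 1 completes the 3 across.
R3C1 = 8 − 2 = 6 completes the 8 across.
R4C1 = 7: the only remaining digit allowed by both the 16 across and the 20 down.
R4C2 = 16 − 7 = 9 completes the 16 across.
R5C2 = 8 − 1 = 7 completes the 8 across.

1 7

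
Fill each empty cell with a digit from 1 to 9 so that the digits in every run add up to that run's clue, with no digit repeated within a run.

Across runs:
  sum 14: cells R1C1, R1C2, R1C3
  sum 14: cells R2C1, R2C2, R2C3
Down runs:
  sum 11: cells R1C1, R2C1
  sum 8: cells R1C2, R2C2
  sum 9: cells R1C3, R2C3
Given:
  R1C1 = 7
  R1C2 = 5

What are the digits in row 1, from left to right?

7 5 2

R1C3 = 14 − 12 = 2 completes the 14 across.
R2C1 = 11 − 7 = 4 completes the 11 down.
R2C2 = 8 − 5 = 3 completes the 8 down.
R2C3 = 14 − 7 = 7 completes the 14 across.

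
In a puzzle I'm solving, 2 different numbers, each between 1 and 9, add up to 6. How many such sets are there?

2 distinct digits from 1–9 sum between 3 and 17.
Enumerating: {1,5}, {2,4}.

2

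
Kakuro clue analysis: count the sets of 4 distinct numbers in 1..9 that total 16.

4 distinct digits from 1–9 sum between 10 and 30.

8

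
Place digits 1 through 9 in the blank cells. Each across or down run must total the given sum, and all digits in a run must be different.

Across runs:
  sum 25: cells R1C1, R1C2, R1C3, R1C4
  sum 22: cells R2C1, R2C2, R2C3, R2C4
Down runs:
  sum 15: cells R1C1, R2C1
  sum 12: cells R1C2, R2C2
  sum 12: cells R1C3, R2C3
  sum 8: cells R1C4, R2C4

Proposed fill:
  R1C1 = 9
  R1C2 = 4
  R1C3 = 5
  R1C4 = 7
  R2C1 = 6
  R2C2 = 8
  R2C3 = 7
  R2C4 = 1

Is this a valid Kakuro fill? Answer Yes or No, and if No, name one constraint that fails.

Across: 9+4+5+7=25; 6+8+7+1=22. Down: 9+6=15; 4+8=12; 5+7=12; 7+1=8. No digit repeats within any run.

Yes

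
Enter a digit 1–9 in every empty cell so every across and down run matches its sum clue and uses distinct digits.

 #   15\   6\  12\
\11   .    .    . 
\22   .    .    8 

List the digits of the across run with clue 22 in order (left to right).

9 5 8

R1C3 = 12 − 8 = 4 completes the 12 down.
R2C1 = 9: the only remaining digit allowed by both the 22 across and the 15 down.
R2C2 = 22 − 17 = 5 completes the 22 across.
R1C1 = 15 − 9 = 6 completes the 15 down.
R1C2 = 11 − 10 = 1 completes the 11 across.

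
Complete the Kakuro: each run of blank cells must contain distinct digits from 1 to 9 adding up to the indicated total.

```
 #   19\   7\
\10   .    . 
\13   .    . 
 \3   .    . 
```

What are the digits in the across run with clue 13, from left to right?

9, 4

3 in 2 cells must be {1,2}; 7 in 3 cells must be {1,2,4}.
The 13 across and the 7 down share only 4, so R2C2 = 4.
The 3 across and the 19 down share only 2, so R3C1 = 2.
R3C2 = 3 − 2 = 1 completes the 3 across.
R1C2 = 7 − 5 = 2 completes the 7 down.
R2C1 = 13 − 4 = 9 completes the 13 across.
R1C1 = 10 − 2 = 8 completes the 10 across.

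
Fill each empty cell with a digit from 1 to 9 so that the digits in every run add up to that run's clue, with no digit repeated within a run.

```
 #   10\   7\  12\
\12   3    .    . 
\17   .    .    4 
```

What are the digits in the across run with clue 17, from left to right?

R1C3 = 12 − 4 = 8 completes the 12 down.
R2C1 = 10 − 3 = 7 completes the 10 down.
R2C2 = 17 − 11 = 6 completes the 17 across.
R1C2 = 12 − 11 = 1 completes the 12 across.

7 6 4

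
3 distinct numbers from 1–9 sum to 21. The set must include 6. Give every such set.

{6,7,8}

3 distinct digits from 1–9 sum between 6 and 24.
Keeping only sets containing 6.
Only one set works: {6,7,8}.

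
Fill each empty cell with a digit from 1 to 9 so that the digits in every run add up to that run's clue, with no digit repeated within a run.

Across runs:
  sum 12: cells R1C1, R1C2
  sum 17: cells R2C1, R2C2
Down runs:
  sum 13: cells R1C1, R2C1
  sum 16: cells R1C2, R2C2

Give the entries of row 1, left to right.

17 in 2 cells must be {8,9}; 16 in 2 cells must be {7,9}.
The 17 across and the 16 down share only 9, so R2C2 = 9.
R1C2 = 16 − 9 = 7 completes the 16 down.
R2C1 = 17 − 9 = 8 completes the 17 across.
R1C1 = 12 − 7 = 5 completes the 12 across.

5, 7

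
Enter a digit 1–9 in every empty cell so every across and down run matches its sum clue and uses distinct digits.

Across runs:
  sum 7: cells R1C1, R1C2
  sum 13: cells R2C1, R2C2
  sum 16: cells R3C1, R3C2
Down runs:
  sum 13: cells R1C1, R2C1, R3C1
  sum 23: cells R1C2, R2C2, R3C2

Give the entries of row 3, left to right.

16 in 2 cells must be {7,9}; 23 in 3 cells must be {6,8,9}.
The 7 across and the 23 down share only 6, so R1C2 = 6.
Given what's placed, R3C2 must be 9 to fit the 16 across and 23 down.
R1C1 = 7 − 6 = 1 completes the 7 across.
R2C2 = 23 − 15 = 8 completes the 23 down.
R3C1 = 16 − 9 = 7 completes the 16 across.
R2C1 = 13 − 8 = 5 completes the 13 across.

7 9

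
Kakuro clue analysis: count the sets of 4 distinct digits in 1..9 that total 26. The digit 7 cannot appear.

2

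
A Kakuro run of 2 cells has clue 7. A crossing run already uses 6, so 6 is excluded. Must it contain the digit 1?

Counterexample: {2,5} sums to 7 under that restriction without using 1.

No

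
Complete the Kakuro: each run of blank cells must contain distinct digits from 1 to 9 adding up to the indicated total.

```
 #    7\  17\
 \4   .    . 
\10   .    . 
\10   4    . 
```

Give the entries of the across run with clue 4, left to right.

4 in 2 cells must be {1,3}; 7 in 3 cells must be {1,2,4}.
R1C1 = 1: the only remaining digit allowed by both the 4 across and the 7 down.
R1C2 = 4 − 1 = 3 completes the 4 across.
R2C1 = 7 − 5 = 2 completes the 7 down.
R2C2 = 10 − 2 = 8 completes the 10 across.
R3C2 = 10 − 4 = 6 completes the 10 across.

1 3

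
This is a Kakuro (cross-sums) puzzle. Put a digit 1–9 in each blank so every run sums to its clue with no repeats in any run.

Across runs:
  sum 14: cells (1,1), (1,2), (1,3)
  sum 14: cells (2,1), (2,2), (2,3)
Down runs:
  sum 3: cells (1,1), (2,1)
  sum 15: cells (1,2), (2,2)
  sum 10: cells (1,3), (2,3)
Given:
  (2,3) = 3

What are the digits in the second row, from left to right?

2, 9, 3

3 in 2 cells must be {1,2}.
(1,3) = 10 − 3 = 7 completes the 10 down.
(2,1) = 2: the only remaining digit allowed by both the 14 across and the 3 down.
(2,2) = 14 − 5 = 9 completes the 14 across.
(1,1) = 3 − 2 = 1 completes the 3 down.
(1,2) = 14 − 8 = 6 completes the 14 across.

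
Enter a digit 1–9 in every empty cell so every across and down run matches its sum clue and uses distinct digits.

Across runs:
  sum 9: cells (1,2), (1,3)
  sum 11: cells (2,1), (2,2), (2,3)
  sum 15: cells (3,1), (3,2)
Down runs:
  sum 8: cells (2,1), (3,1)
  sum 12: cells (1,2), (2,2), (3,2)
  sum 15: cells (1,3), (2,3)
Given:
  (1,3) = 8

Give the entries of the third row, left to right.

7, 8

(1,2) = 9 − 8 = 1 completes the 9 across.
(2,3) = 15 − 8 = 7 completes the 15 down.
Given what's placed, (2,2) must be 3 to fit the 11 across and 12 down.
(3,2) = 12 − 4 = 8 completes the 12 down.
(2,1) = 11 − 10 = 1 completes the 11 across.
(3,1) = 15 − 8 = 7 completes the 15 across.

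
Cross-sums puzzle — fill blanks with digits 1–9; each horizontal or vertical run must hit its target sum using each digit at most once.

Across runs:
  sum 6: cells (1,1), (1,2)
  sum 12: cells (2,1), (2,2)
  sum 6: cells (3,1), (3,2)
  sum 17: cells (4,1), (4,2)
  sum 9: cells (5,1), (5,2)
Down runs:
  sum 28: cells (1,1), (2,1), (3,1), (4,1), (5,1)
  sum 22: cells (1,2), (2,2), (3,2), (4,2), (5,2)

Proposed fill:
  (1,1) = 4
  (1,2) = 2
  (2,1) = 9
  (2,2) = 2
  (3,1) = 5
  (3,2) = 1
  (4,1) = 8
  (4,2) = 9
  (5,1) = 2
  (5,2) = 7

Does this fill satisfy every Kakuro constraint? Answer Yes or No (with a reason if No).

No — the across run (2,1)–(2,2) sums to 11, not 12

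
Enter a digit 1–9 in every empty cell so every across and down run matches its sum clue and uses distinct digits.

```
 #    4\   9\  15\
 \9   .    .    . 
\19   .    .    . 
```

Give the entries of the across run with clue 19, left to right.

3 7 9

4 in 2 cells must be {1,3}.
The 9 across and the 15 down share only 6, so R1C3 = 6.
The 19 across and the 4 down share only 3, so R2C1 = 3.
R2C2 = 7: the only remaining digit allowed by both the 19 across and the 9 down.
R2C3 = 19 − 10 = 9 completes the 19 across.
R1C1 = 4 − 3 = 1 completes the 4 down.
R1C2 = 9 − 7 = 2 completes the 9 across.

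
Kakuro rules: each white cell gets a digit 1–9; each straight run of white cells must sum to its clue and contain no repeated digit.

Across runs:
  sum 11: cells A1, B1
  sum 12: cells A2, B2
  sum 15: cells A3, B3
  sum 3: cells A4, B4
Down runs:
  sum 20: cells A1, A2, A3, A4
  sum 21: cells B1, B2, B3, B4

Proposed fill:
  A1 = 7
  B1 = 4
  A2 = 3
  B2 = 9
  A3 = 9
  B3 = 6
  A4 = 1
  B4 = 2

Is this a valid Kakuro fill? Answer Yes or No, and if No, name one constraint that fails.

Across: 7+4=11; 3+9=12; 9+6=15; 1+2=3. Down: 7+3+9+1=20; 4+9+6+2=21. No digit repeats within any run.

Yes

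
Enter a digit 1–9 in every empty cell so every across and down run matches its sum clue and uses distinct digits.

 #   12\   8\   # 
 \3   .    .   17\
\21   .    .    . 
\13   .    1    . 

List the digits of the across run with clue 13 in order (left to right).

3 in 2 cells must be {1,2}; 17 in 2 cells must be {8,9}.
R1C2 = 2: the only remaining digit allowed by both the 3 across and the 8 down.
R2C2 = 8 − 3 = 5 completes the 8 down.
R2C3 = 9: the only remaining digit allowed by both the 21 across and the 17 down.
R3C3 = 17 − 9 = 8 completes the 17 down.
R1C1 = 3 − 2 = 1 completes the 3 across.
R2C1 = 21 − 14 = 7 completes the 21 across.
R3C1 = 13 − 9 = 4 completes the 13 across.

4, 1, 8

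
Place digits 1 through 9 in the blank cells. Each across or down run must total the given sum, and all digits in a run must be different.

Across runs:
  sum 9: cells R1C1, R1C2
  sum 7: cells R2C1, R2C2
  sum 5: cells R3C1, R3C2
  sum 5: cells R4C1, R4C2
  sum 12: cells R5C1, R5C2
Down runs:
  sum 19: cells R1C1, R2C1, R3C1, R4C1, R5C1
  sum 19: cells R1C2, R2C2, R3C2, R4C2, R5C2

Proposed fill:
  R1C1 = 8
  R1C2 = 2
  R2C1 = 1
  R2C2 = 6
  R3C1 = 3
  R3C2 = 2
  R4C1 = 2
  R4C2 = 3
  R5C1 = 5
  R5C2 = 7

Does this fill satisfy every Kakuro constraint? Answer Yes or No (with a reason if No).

No — the down run R1C2–R5C2 sums to 20, not 19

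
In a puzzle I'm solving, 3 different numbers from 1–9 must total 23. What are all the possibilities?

3 distinct digits from 1–9 sum between 6 and 24.
Only one set works: {6,8,9}.

{6,8,9}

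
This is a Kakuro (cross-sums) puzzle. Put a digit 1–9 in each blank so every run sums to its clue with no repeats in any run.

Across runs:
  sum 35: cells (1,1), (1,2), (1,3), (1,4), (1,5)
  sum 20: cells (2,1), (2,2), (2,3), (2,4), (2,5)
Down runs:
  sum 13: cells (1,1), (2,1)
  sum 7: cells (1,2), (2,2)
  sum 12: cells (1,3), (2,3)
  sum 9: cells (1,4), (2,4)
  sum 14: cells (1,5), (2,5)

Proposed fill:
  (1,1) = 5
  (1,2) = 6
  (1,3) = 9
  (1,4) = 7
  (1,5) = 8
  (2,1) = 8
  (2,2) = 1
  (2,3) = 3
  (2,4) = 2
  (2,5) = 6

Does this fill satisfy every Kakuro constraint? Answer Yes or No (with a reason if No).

Across: 5+6+9+7+8=35; 8+1+3+2+6=20. Down: 5+8=13; 6+1=7; 9+3=12; 7+2=9; 8+6=14. No digit repeats within any run.

Yes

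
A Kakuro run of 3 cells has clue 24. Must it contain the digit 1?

No

The only way to make 24 from 3 distinct digits is {7,8,9}, which does not contain 1.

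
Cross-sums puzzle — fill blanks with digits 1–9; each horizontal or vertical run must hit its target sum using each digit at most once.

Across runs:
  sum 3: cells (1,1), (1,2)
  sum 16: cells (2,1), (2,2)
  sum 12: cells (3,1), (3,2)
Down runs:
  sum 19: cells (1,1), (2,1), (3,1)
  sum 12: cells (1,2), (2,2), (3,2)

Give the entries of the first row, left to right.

2, 1

3 in 2 cells must be {1,2}; 16 in 2 cells must be {7,9}.
The 3 across and the 19 down share only 2, so (1,1) = 2.
(1,2) = 3 − 2 = 1 completes the 3 across.
Given what's placed, (2,1) must be 9 to fit the 16 across and 19 down.
(2,2) = 16 − 9 = 7 completes the 16 across.
(3,1) = 19 − 11 = 8 completes the 19 down.
(3,2) = 12 − 8 = 4 completes the 12 across.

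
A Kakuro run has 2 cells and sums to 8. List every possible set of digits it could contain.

2 distinct digits from 1–9 sum between 3 and 17.

{1,7}; {2,6}; {3,5}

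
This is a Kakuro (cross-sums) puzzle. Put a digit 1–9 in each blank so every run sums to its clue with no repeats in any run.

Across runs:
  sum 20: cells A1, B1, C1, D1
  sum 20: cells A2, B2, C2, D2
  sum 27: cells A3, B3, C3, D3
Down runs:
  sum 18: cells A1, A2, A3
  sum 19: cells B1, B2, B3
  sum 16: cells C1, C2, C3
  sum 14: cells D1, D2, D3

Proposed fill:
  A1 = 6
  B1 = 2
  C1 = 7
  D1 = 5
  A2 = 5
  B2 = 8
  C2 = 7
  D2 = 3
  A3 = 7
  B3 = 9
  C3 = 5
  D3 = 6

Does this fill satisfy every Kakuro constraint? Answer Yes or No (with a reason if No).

No — the across run A2–D2 sums to 23, not 20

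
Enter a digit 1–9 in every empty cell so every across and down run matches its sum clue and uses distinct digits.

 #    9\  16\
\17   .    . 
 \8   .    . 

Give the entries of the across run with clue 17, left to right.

8 9

17 in 2 cells must be {8,9}; 16 in 2 cells must be {7,9}.
The 17 across and the 9 down share only 8, so R1C1 = 8.
R1C2 = 17 − 8 = 9 completes the 17 across.
R2C1 = 9 − 8 = 1 completes the 9 down.
R2C2 = 8 − 1 = 7 completes the 8 across.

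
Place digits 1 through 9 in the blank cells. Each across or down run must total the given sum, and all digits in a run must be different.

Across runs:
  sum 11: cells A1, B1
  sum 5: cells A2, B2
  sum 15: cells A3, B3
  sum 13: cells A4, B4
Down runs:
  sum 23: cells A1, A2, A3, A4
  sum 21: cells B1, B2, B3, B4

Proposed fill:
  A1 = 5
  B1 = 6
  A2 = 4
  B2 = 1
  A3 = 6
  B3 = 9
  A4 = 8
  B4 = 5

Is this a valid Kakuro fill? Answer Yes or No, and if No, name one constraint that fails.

Yes

Across: 5+6=11; 4+1=5; 6+9=15; 8+5=13. Down: 5+4+6+8=23; 6+1+9+5=21. No digit repeats within any run.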